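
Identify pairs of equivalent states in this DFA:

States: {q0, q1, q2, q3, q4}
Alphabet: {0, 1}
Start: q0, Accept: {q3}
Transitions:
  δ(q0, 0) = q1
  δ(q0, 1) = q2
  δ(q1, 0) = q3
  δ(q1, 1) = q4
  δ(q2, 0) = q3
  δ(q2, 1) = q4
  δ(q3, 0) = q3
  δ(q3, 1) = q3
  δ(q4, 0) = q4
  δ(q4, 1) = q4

Using the table-filling algorithm:
Round 0 – mark pairs where exactly one state is accepting: (q0,q3), (q1,q3), (q2,q3), (q3,q4)
Round 1 – newly marked: (q0,q1) [on 0: q1 vs q3, already marked]; (q0,q2) [on 0: q1 vs q3, already marked]; (q1,q4) [on 0: q3 vs q4, already marked]; (q2,q4) [on 0: q3 vs q4, already marked]
Round 2 – newly marked: (q0,q4) [on 0: q1 vs q4, already marked]
No further pairs can be marked.
(q1, q2) unmarked: δ(q1,0)=q3, δ(q2,0)=q3; δ(q1,1)=q4, δ(q2,1)=q4 → equivalent
Equivalent pairs: (q1, q2)

Final answer: Equivalent pairs: (q1, q2)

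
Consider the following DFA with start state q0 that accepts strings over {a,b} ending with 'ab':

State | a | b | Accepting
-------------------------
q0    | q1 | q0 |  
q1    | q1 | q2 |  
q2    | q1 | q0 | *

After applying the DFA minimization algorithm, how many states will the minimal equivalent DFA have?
All 3 states are reachable from q0, so none can be removed as unreachable.
Table-filling: first mark every (accepting, non-accepting) pair as distinguishable (accepting: {q2}; non-accepting: {q0, q1}).
Round 1: (q0, q1) on 'b' go to q0 and q2, already distinguishable → mark.
Every pair of states is distinguishable, so the DFA is already minimal.
Equivalence classes: {q0}, {q1}, {q2} → 3 states.

Final answer: 3 states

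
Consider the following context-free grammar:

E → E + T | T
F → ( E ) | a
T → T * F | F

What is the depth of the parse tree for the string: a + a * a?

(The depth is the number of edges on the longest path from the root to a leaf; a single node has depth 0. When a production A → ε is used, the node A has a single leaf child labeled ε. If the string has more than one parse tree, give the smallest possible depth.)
The grammar is unambiguous; the parse tree of a + a * a is:
E → E + T at the root (depth 0).
  Left E (depth 1) → T (2) → F (3) → a (4).
  Right T (depth 1) → T * F; that T (2) → F (3) → a (4); F (2) → a (3).
The longest root-to-leaf paths have 4 edges.
Depth = 4.

Final answer: 4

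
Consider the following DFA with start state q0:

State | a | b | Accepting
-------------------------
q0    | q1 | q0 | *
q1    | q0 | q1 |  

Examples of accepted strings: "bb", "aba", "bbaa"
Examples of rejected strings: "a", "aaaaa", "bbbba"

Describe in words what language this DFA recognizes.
strings over {a,b} with an even number of a's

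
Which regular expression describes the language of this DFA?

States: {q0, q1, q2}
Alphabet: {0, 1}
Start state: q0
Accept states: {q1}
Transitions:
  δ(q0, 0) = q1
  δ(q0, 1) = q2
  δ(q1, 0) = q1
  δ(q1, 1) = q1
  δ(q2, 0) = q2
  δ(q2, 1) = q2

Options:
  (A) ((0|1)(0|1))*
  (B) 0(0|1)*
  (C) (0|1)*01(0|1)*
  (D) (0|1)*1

Testing sample strings against the DFA:
  '10110' -> rejected
  '01' -> accepted
  '010' -> accepted
  '11' -> rejected
Checking each option for a counterexample:
  (A) ((0|1)(0|1))*: ε is rejected by the DFA but matches the regex → eliminated
  (B) 0(0|1)*: agrees with the DFA on all strings of length ≤ 4
  (C) (0|1)*01(0|1)*: '0' is accepted by the DFA but does not match the regex → eliminated
  (D) (0|1)*1: '0' is accepted by the DFA but does not match the regex → eliminated
Only (B) 0(0|1)* is consistent with the DFA.

Final answer: (B) 0(0|1)*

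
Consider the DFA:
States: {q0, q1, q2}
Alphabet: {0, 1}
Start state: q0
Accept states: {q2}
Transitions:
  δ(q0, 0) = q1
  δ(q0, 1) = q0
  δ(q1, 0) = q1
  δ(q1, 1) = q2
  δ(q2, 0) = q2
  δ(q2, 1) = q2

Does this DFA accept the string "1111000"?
Processing string "1111000":
  q0 --1--> q0
  q0 --1--> q0
  q0 --1--> q0
  q0 --1--> q0
  q0 --0--> q1
  q1 --0--> q1
  q1 --0--> q1
Final state: q1
Accept states: {q2}
q1 is not an accept state, so the string is rejected.

Final answer: No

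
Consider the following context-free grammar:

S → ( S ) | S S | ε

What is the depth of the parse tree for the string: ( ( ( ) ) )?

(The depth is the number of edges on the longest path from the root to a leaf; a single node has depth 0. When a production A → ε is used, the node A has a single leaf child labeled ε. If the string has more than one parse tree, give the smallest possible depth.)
The string is 3 nested pairs. The shallowest parse tree applies S → ( S ) 3 times (one node per nested pair, each a child of the previous) and then S → ε in the middle.
S nodes at depths 0..3, ε leaf at depth 4; parentheses leaves are at depths 1..3.
(Using S → S S with an S → ε child anywhere only adds levels, so it cannot give a shallower tree.)
Depth = 4.

Final answer: 4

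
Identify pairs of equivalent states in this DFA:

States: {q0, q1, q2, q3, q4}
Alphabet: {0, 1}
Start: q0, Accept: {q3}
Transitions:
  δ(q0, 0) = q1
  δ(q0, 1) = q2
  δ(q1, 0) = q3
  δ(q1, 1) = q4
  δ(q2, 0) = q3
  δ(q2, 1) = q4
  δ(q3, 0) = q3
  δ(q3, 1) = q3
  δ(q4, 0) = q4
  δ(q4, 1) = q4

Using the table-filling algorithm:
Round 0 – mark pairs where exactly one state is accepting: (q0,q3), (q1,q3), (q2,q3), (q3,q4)
Round 1 – newly marked: (q0,q1) [on 0: q1 vs q3, already marked]; (q0,q2) [on 0: q1 vs q3, already marked]; (q1,q4) [on 0: q3 vs q4, already marked]; (q2,q4) [on 0: q3 vs q4, already marked]
Round 2 – newly marked: (q0,q4) [on 0: q1 vs q4, already marked]
No further pairs can be marked.
(q1, q2) unmarked: δ(q1,0)=q3, δ(q2,0)=q3; δ(q1,1)=q4, δ(q2,1)=q4 → equivalent
Equivalent pairs: (q1, q2)

Final answer: Equivalent pairs: (q1, q2)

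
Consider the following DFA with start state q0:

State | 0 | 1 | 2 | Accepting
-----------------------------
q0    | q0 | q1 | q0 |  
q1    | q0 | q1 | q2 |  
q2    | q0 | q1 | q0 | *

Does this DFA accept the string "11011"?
Start in q0.
Read '1': q0 → q1
Read '1': q1 → q1
Read '0': q1 → q0
Read '1': q0 → q1
Read '1': q1 → q1
Final state q1 is not accepting, so the string is rejected.

Final answer: No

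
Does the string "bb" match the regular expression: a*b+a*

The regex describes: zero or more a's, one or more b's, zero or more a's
Yes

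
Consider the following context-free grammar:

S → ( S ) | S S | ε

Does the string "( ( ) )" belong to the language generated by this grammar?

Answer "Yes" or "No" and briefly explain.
A derivation exists: S ⇒ ( S ) ⇒ ( ( S ) ) ⇒ ( ( ) ) (using S → ( S ) twice, then S → ε).

Final answer: Yes - a valid derivation exists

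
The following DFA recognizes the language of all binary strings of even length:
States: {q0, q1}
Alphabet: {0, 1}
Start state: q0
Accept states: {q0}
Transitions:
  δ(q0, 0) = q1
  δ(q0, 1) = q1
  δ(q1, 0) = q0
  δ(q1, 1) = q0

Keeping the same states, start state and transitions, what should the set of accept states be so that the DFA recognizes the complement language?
The DFA is complete (every state has a transition on every symbol), so the complement
is recognized by the same DFA with accepting and non-accepting states swapped.
Original accept states: {q0}
Complement accept states = All states - Original accept states
= {q0, q1} - {q0}
= {q1}
Complement language: strings of ODD length

Final answer: {q1}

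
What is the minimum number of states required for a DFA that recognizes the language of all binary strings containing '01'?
Language: binary strings containing '01'
Lower bound (Myhill–Nerode): the prefixes ε, 0, 01 are pairwise distinguishable:
  ε vs 01: suffix ε distinguishes them (ε is rejected, 01 is accepted)
  0 vs 01: suffix ε distinguishes them (0 is rejected, 01 is accepted)
  ε vs 0: suffix 1 distinguishes them (ε·1 = 1 is rejected, 0·1 = 01 is accepted)
So any DFA needs at least 3 states.
Upper bound: a DFA with 3 states exists (one state per class above: 'no progress', 'last symbol 0', and 'seen 01' (accepting sink)).
Minimum states: 3

Final answer: 3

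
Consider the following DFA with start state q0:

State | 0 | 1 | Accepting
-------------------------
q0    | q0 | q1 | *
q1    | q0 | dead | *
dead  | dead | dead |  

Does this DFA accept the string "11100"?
Start in q0.
Read '1': q0 → q1
Read '1': q1 → dead
Read '1': dead → dead
Read '0': dead → dead
Read '0': dead → dead
Final state dead is not accepting, so the string is rejected.

Final answer: No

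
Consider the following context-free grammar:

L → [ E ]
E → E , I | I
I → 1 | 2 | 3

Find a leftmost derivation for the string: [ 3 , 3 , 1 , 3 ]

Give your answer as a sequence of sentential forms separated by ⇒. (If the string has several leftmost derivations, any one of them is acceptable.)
Start with L.
Step 1: the leftmost non-terminal is L; apply L → [ E ]:  [ E ]
Step 2: the leftmost non-terminal is E; apply E → E , I:  [ E , I ]
Step 3: the leftmost non-terminal is E; apply E → E , I:  [ E , I , I ]
Step 4: the leftmost non-terminal is E; apply E → E , I:  [ E , I , I , I ]
Step 5: the leftmost non-terminal is E; apply E → I:  [ I , I , I , I ]
Step 6: the leftmost non-terminal is I; apply I → 3:  [ 3 , I , I , I ]
Step 7: the leftmost non-terminal is I; apply I → 3:  [ 3 , 3 , I , I ]
Step 8: the leftmost non-terminal is I; apply I → 1:  [ 3 , 3 , 1 , I ]
Step 9: the leftmost non-terminal is I; apply I → 3:  [ 3 , 3 , 1 , 3 ]

Final answer: L ⇒ [ E ] ⇒ [ E , I ] ⇒ [ E , I , I ] ⇒ [ E , I , I , I ] ⇒ [ I , I , I , I ] ⇒ [ 3 , I , I , I ] ⇒ [ 3 , 3 , I , I ] ⇒ [ 3 , 3 , 1 , I ] ⇒ [ 3 , 3 , 1 , 3 ]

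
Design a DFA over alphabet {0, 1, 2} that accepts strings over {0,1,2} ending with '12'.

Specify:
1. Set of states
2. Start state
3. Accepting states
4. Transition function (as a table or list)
One valid DFA (any DFA recognizing the same language is acceptable):
States: {q0, q1, q2}
Start: q0
Accepting: {q2}
Transitions (accepting states marked with *):
State | 0 | 1 | 2 | Accepting
-----------------------------
q0    | q0 | q1 | q0 |  
q1    | q0 | q1 | q2 |  
q2    | q0 | q1 | q0 | *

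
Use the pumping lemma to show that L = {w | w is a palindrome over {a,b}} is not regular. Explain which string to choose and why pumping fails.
Language: L = {w | w is a palindrome over {a,b}} (strings that read the same forwards and backwards)
Step 1: Assume for contradiction that L is regular, with pumping length p.
Step 2: Choose s = a^p b a^p. Then s ∈ L (it reads the same forwards and backwards) and |s| ≥ p.
Step 3: Consider any decomposition s = xyz with |xy| ≤ p and |y| > 0. Since |xy| ≤ p and the first p symbols of s are all a's, y = a^k for some k with 1 ≤ k ≤ p.
Step 4: Pumping up (i = 2): xy²z = a^(p+k) b a^p. Its reverse is a^p b a^(p+k) ≠ a^(p+k) b a^p (the single b is no longer in the middle), so xy²z is not a palindrome and xy²z ∉ L.
This contradicts the pumping lemma, so L is not regular.

Final answer: Choose s = a^p b a^p. Since |xy| ≤ p, y = a^k with k ≥ 1. Then xy²z = a^(p+k) b a^p is not a palindrome, so ∉ L.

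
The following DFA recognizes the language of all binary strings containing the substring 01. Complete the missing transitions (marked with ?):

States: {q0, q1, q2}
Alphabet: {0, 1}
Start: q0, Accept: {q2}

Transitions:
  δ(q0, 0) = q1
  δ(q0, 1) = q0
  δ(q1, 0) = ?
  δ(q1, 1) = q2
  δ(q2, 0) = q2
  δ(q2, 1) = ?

What each state remembers (consistent with the given transitions and accept states):
  q0: 01 not seen yet and the last symbol was not 0
  q1: 01 not seen yet and the last symbol was 0
  q2: the substring 01 has already been seen
Filling in the missing entries:
  δ(q1, 0): in q1 (01 not seen yet and the last symbol was 0), after reading 0 we have: 01 not seen yet and the last symbol was 0 → q1
  δ(q2, 1): in q2 (the substring 01 has already been seen), after reading 1 we have: the substring 01 has already been seen → q2

Final answer: δ(q1, 0) = q1; δ(q2, 1) = q2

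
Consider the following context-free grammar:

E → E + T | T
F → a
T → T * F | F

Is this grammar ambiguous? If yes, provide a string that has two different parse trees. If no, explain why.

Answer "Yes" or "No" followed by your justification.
This is the standard stratified expression grammar: '+' is introduced only by the left-recursive rule E → E + T and '*' only by the left-recursive rule T → T * F, with F → a. For any string, the last '+' must be the one produced at the root E (everything after it is a T containing no '+'), and likewise within each T the last '*' is produced at its root. This fixes the parse tree uniquely (left-associative, '*' binding tighter than '+'), so every string has exactly one parse tree.

Final answer: No - the grammar is unambiguous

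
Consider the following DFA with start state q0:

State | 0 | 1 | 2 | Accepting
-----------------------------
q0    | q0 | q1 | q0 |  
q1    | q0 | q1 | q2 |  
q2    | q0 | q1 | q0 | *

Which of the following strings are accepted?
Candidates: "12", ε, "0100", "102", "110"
"12": q0 → q1 → q2; q2 is accepting → accepted
ε: q0; q0 is not accepting → rejected
"0100": q0 → q0 → q1 → q0 → q0; q0 is not accepting → rejected
"102": q0 → q1 → q0 → q0; q0 is not accepting → rejected
"110": q0 → q1 → q1 → q0; q0 is not accepting → rejected

Final answer: "12"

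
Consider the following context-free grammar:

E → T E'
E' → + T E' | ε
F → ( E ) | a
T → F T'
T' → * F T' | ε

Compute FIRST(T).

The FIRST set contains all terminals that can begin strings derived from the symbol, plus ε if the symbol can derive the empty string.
FIRST(F): F → ( E ) contributes '(' and F → a contributes 'a', so FIRST(F) = {(, a}. F is not nullable.
FIRST(T): T → F T' begins with F, and F is not nullable, so FIRST(T) = FIRST(F) = {(, a}.

Final answer: {(, a}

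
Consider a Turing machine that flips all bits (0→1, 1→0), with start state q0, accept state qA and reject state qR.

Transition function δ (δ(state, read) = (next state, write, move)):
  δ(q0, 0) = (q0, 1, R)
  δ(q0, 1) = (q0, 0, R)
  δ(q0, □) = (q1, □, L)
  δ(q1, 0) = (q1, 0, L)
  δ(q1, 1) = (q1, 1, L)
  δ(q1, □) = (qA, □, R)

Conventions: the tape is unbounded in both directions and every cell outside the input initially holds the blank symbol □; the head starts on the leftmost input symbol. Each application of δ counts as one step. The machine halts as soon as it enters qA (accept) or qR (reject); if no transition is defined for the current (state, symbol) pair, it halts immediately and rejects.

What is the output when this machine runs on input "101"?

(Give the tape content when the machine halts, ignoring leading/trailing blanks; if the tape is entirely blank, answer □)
Step 0: [q0]101 (head at position 0)
Step 1: δ(q0, 1) = (q0, 0, R)  ⊢  0[q0]01 (head at position 1)
Step 2: δ(q0, 0) = (q0, 1, R)  ⊢  01[q0]1 (head at position 2)
Step 3: δ(q0, 1) = (q0, 0, R)  ⊢  010[q0]□ (head at position 3)
Step 4: δ(q0, □) = (q1, □, L)  ⊢  01[q1]0□ (head at position 2)
Step 5: δ(q1, 0) = (q1, 0, L)  ⊢  0[q1]10□ (head at position 1)
Step 6: δ(q1, 1) = (q1, 1, L)  ⊢  [q1]010□ (head at position 0)
Step 7: δ(q1, 0) = (q1, 0, L)  ⊢  [q1]□010□ (head at position -1)
Step 8: δ(q1, □) = (qA, □, R)  ⊢  □[qA]010□ (head at position 0)
The machine is in qA, so it halts and accepts.
Tape content when halted (ignoring surrounding blanks): 010

Final answer: Output: 010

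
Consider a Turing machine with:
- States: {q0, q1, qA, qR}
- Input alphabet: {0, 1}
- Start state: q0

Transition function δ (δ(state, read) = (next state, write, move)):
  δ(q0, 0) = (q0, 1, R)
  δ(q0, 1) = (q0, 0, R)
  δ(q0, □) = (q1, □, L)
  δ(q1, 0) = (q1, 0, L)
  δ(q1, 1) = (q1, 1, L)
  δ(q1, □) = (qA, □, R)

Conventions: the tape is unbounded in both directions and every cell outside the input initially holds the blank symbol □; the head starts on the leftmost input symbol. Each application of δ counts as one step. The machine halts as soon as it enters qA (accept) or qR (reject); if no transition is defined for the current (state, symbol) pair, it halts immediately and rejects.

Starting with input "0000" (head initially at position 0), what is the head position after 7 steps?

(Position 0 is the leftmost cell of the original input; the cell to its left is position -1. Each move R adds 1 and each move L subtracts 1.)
Step 0: [q0]0000 (head at position 0)
Step 1: δ(q0, 0) = (q0, 1, R)  ⊢  1[q0]000 (head at position 1)
Step 2: δ(q0, 0) = (q0, 1, R)  ⊢  11[q0]00 (head at position 2)
Step 3: δ(q0, 0) = (q0, 1, R)  ⊢  111[q0]0 (head at position 3)
Step 4: δ(q0, 0) = (q0, 1, R)  ⊢  1111[q0]□ (head at position 4)
Step 5: δ(q0, □) = (q1, □, L)  ⊢  111[q1]1□ (head at position 3)
Step 6: δ(q1, 1) = (q1, 1, L)  ⊢  11[q1]11□ (head at position 2)
Step 7: δ(q1, 1) = (q1, 1, L)  ⊢  1[q1]111□ (head at position 1)
Head position after 7 steps: 1

Final answer: Position 1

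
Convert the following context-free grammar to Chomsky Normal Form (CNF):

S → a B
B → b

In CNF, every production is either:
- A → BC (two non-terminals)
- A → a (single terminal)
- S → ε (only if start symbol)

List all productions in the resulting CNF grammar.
The grammar has no ε-productions or unit productions to eliminate.
S → a B has terminal a in a right-hand side of length ≥ 2: introduce T_a → a and use T_a in place of a.
B → b is already in CNF (single terminal) – keep it.
S → a B becomes S → T_a B.
Resulting CNF grammar (3 productions): T_a → a; B → b; S → T_a B

Final answer: T_a → a; B → b; S → T_a B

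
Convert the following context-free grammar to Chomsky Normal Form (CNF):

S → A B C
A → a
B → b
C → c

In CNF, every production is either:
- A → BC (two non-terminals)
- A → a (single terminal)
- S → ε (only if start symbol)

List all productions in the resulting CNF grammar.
The grammar has no ε-productions or unit productions to eliminate.
A → a is already in CNF (single terminal) – keep it.
B → b is already in CNF (single terminal) – keep it.
C → c is already in CNF (single terminal) – keep it.
S → A B C has 3 symbols on the right: break it into binary productions S → A X0, X0 → B C.
Resulting CNF grammar (5 productions): A → a; B → b; C → c; S → A X0; X0 → B C

Final answer: A → a; B → b; C → c; S → A X0; X0 → B C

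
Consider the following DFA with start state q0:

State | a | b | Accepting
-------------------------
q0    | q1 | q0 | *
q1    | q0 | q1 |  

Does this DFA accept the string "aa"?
Start in q0.
Read 'a': q0 → q1
Read 'a': q1 → q0
Final state q0 is accepting, so the string is accepted.

Final answer: Yes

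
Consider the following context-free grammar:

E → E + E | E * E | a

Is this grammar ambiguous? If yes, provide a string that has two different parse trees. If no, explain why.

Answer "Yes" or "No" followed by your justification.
Two different leftmost derivations of a + a * a:
  (1) E ⇒ E + E ⇒ a + E ⇒ a + E * E ⇒ a + a * E ⇒ a + a * a   (tree groups a + (a * a))
  (2) E ⇒ E * E ⇒ E + E * E ⇒ a + E * E ⇒ a + a * E ⇒ a + a * a   (tree groups (a + a) * a)
Two distinct leftmost derivations = two distinct parse trees, so the grammar is ambiguous.

Final answer: Yes - the string 'a + a * a' has two distinct leftmost derivations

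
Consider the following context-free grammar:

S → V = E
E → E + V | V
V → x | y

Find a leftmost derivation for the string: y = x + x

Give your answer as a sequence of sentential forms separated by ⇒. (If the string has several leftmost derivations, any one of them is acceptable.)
Start with S.
Step 1: the leftmost non-terminal is S; apply S → V = E:  V = E
Step 2: the leftmost non-terminal is V; apply V → y:  y = E
Step 3: the leftmost non-terminal is E; apply E → E + V:  y = E + V
Step 4: the leftmost non-terminal is E; apply E → V:  y = V + V
Step 5: the leftmost non-terminal is V; apply V → x:  y = x + V
Step 6: the leftmost non-terminal is V; apply V → x:  y = x + x

Final answer: S ⇒ V = E ⇒ y = E ⇒ y = E + V ⇒ y = V + V ⇒ y = x + V ⇒ y = x + x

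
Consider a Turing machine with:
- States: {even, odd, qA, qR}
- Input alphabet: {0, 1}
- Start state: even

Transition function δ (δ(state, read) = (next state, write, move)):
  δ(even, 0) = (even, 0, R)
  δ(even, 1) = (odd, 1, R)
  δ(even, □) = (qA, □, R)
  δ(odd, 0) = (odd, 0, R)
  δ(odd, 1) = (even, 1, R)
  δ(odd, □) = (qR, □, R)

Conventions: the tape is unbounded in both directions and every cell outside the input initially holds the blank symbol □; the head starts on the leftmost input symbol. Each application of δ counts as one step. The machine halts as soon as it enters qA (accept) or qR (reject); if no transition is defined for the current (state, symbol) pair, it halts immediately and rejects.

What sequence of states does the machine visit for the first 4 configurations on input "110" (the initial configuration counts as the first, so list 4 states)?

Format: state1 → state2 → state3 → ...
Step 0: [even]110 (head at position 0)
Step 1: δ(even, 1) = (odd, 1, R)  ⊢  1[odd]10 (head at position 1)
Step 2: δ(odd, 1) = (even, 1, R)  ⊢  11[even]0 (head at position 2)
Step 3: δ(even, 0) = (even, 0, R)  ⊢  110[even]□ (head at position 3)
Reading off the states of these 4 configurations: even → odd → even → even

Final answer: even → odd → even → even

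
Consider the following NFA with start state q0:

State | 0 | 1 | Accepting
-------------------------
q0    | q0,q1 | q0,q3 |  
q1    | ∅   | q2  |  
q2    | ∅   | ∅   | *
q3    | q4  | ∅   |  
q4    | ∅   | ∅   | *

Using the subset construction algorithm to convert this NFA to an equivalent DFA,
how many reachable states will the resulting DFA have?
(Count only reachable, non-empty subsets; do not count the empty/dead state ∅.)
Start subset: {q0}
{q0}: on 0 → {q0, q1}, on 1 → {q0, q3}
{q0, q1}: on 0 → {q0, q1}, on 1 → {q0, q2, q3}
{q0, q3}: on 0 → {q0, q1, q4}, on 1 → {q0, q3}
{q0, q2, q3}: on 0 → {q0, q1, q4}, on 1 → {q0, q3}
{q0, q1, q4}: on 0 → {q0, q1}, on 1 → {q0, q2, q3}
Reachable non-empty subsets: {q0}, {q0, q1}, {q0, q3}, {q0, q2, q3}, {q0, q1, q4} — 5 in total.

Final answer: 5 states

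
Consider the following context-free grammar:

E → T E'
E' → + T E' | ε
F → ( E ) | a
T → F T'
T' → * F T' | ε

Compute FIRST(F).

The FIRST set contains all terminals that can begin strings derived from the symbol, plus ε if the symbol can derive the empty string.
FIRST(F): F → ( E ) contributes '(' and F → a contributes 'a', so FIRST(F) = {(, a}. F is not nullable.

Final answer: {(, a}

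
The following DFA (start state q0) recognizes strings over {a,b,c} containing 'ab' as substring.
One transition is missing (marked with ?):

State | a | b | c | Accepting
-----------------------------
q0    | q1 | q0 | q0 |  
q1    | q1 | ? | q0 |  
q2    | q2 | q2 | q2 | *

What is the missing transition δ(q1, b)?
q2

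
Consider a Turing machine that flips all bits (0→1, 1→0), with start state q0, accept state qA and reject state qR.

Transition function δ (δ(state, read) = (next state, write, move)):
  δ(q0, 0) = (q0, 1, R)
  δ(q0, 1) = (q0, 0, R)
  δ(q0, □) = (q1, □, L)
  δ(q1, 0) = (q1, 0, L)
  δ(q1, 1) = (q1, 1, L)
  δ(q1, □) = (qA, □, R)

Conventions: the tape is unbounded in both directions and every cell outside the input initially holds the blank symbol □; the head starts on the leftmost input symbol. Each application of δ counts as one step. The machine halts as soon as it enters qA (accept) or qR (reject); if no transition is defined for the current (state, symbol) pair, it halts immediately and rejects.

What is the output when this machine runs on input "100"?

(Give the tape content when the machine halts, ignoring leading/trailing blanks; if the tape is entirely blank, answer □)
Step 0: [q0]100 (head at position 0)
Step 1: δ(q0, 1) = (q0, 0, R)  ⊢  0[q0]00 (head at position 1)
Step 2: δ(q0, 0) = (q0, 1, R)  ⊢  01[q0]0 (head at position 2)
Step 3: δ(q0, 0) = (q0, 1, R)  ⊢  011[q0]□ (head at position 3)
Step 4: δ(q0, □) = (q1, □, L)  ⊢  01[q1]1□ (head at position 2)
Step 5: δ(q1, 1) = (q1, 1, L)  ⊢  0[q1]11□ (head at position 1)
Step 6: δ(q1, 1) = (q1, 1, L)  ⊢  [q1]011□ (head at position 0)
Step 7: δ(q1, 0) = (q1, 0, L)  ⊢  [q1]□011□ (head at position -1)
Step 8: δ(q1, □) = (qA, □, R)  ⊢  □[qA]011□ (head at position 0)
The machine is in qA, so it halts and accepts.
Tape content when halted (ignoring surrounding blanks): 011

Final answer: Output: 011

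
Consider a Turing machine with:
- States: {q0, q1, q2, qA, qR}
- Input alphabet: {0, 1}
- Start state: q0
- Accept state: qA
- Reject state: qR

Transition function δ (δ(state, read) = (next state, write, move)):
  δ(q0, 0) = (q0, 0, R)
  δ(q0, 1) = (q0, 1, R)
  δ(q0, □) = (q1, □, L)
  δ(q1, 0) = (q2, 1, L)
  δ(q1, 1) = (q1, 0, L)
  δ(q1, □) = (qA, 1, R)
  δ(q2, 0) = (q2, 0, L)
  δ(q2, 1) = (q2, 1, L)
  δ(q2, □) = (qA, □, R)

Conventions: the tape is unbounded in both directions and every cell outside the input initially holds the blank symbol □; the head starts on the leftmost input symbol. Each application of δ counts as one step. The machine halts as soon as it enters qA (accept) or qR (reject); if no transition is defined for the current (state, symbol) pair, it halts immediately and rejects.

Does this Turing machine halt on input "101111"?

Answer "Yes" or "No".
Step 0: [q0]101111 (head at position 0)
Step 1: δ(q0, 1) = (q0, 1, R)  ⊢  1[q0]01111 (head at position 1)
Step 2: δ(q0, 0) = (q0, 0, R)  ⊢  10[q0]1111 (head at position 2)
Step 3: δ(q0, 1) = (q0, 1, R)  ⊢  101[q0]111 (head at position 3)
Step 4: δ(q0, 1) = (q0, 1, R)  ⊢  1011[q0]11 (head at position 4)
Step 5: δ(q0, 1) = (q0, 1, R)  ⊢  10111[q0]1 (head at position 5)
Step 6: δ(q0, 1) = (q0, 1, R)  ⊢  101111[q0]□ (head at position 6)
Step 7: δ(q0, □) = (q1, □, L)  ⊢  10111[q1]1□ (head at position 5)
Step 8: δ(q1, 1) = (q1, 0, L)  ⊢  1011[q1]10□ (head at position 4)
Step 9: δ(q1, 1) = (q1, 0, L)  ⊢  101[q1]100□ (head at position 3)
Step 10: δ(q1, 1) = (q1, 0, L)  ⊢  10[q1]1000□ (head at position 2)
Step 11: δ(q1, 1) = (q1, 0, L)  ⊢  1[q1]00000□ (head at position 1)
Step 12: δ(q1, 0) = (q2, 1, L)  ⊢  [q2]110000□ (head at position 0)
Step 13: δ(q2, 1) = (q2, 1, L)  ⊢  [q2]□110000□ (head at position -1)
Step 14: δ(q2, □) = (qA, □, R)  ⊢  □[qA]110000□ (head at position 0)
The machine is in qA, so it halts and accepts.
It halts after 14 steps.

Final answer: Yes - halts after 14 steps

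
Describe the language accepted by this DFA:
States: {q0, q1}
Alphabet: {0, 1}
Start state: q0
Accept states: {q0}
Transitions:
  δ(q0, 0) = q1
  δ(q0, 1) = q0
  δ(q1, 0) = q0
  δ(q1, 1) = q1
Analyzing the DFA structure:
Start state: q0
Accept states: {q0}
Interpreting what each state remembers (checking against the transitions):
  q0: an even number of 0s has been read so far
  q1: an odd number of 0s has been read so far
  δ(q0, 0): in q0 (an even number of 0s has been read so far), after reading 0 we have: an odd number of 0s has been read so far → q1
  δ(q0, 1): in q0 (an even number of 0s has been read so far), after reading 1 we have: an even number of 0s has been read so far → q0
  δ(q1, 0): in q1 (an odd number of 0s has been read so far), after reading 0 we have: an even number of 0s has been read so far → q0
  δ(q1, 1): in q1 (an odd number of 0s has been read so far), after reading 1 we have: an odd number of 0s has been read so far → q1
A string is accepted iff it ends in {q0}, i.e. an even number of 0s has been read so far.
Language: All binary strings with an even number of 0s

Final answer: All binary strings with an even number of 0s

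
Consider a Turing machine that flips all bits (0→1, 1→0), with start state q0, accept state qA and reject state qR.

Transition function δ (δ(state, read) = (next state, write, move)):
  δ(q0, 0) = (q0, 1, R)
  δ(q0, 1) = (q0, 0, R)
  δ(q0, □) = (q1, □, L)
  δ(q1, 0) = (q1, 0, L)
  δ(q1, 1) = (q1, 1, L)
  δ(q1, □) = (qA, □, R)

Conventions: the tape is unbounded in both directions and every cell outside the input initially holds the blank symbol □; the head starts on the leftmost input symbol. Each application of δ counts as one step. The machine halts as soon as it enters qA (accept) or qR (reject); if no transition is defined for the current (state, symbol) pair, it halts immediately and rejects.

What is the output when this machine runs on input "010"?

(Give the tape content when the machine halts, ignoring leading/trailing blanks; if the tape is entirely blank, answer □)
Step 0: [q0]010 (head at position 0)
Step 1: δ(q0, 0) = (q0, 1, R)  ⊢  1[q0]10 (head at position 1)
Step 2: δ(q0, 1) = (q0, 0, R)  ⊢  10[q0]0 (head at position 2)
Step 3: δ(q0, 0) = (q0, 1, R)  ⊢  101[q0]□ (head at position 3)
Step 4: δ(q0, □) = (q1, □, L)  ⊢  10[q1]1□ (head at position 2)
Step 5: δ(q1, 1) = (q1, 1, L)  ⊢  1[q1]01□ (head at position 1)
Step 6: δ(q1, 0) = (q1, 0, L)  ⊢  [q1]101□ (head at position 0)
Step 7: δ(q1, 1) = (q1, 1, L)  ⊢  [q1]□101□ (head at position -1)
Step 8: δ(q1, □) = (qA, □, R)  ⊢  □[qA]101□ (head at position 0)
The machine is in qA, so it halts and accepts.
Tape content when halted (ignoring surrounding blanks): 101

Final answer: Output: 101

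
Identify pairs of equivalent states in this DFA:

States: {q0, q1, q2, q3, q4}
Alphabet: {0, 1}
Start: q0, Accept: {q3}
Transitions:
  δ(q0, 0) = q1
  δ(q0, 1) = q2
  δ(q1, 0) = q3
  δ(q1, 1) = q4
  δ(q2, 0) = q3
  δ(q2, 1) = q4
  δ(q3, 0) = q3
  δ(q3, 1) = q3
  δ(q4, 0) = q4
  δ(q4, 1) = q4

Using the table-filling algorithm:
Round 0 – mark pairs where exactly one state is accepting: (q0,q3), (q1,q3), (q2,q3), (q3,q4)
Round 1 – newly marked: (q0,q1) [on 0: q1 vs q3, already marked]; (q0,q2) [on 0: q1 vs q3, already marked]; (q1,q4) [on 0: q3 vs q4, already marked]; (q2,q4) [on 0: q3 vs q4, already marked]
Round 2 – newly marked: (q0,q4) [on 0: q1 vs q4, already marked]
No further pairs can be marked.
(q1, q2) unmarked: δ(q1,0)=q3, δ(q2,0)=q3; δ(q1,1)=q4, δ(q2,1)=q4 → equivalent
Equivalent pairs: (q1, q2)

Final answer: Equivalent pairs: (q1, q2)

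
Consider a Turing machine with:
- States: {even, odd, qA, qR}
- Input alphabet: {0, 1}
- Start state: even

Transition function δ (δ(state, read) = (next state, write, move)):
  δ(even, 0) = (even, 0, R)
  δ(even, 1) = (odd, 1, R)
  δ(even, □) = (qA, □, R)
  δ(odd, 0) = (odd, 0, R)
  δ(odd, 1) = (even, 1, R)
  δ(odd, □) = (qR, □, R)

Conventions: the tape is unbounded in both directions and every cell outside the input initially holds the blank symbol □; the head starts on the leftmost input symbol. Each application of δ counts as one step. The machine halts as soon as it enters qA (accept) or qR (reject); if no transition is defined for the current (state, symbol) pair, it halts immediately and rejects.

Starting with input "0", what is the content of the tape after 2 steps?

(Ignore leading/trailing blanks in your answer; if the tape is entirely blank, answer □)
Step 0: [even]0 (head at position 0)
Step 1: δ(even, 0) = (even, 0, R)  ⊢  0[even]□ (head at position 1)
Step 2: δ(even, □) = (qA, □, R)  ⊢  0□[qA]□ (head at position 2)
Tape after 2 steps (ignoring surrounding blanks): 0

Final answer: Tape: 0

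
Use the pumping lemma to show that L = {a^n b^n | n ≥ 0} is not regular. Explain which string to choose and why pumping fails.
Language: L = {a^n b^n | n ≥ 0} (equal numbers of a's followed by b's)
Step 1: Assume for contradiction that L is regular, with pumping length p.
Step 2: Choose s = a^p b^p. Then s ∈ L (it has p a's followed by p b's) and |s| ≥ p.
Step 3: Consider any decomposition s = xyz with |xy| ≤ p and |y| > 0. Since |xy| ≤ p and the first p symbols of s are all a's, y = a^k for some k with 1 ≤ k ≤ p.
Step 4: Pumping up (i = 2): xy²z = a^(p+k) b^p, which has more a's than b's, so xy²z ∉ L.
This contradicts the pumping lemma, so L is not regular.

Final answer: Choose s = a^p b^p. Since |xy| ≤ p, y = a^k with k ≥ 1. Then xy²z = a^(p+k) b^p ∉ L.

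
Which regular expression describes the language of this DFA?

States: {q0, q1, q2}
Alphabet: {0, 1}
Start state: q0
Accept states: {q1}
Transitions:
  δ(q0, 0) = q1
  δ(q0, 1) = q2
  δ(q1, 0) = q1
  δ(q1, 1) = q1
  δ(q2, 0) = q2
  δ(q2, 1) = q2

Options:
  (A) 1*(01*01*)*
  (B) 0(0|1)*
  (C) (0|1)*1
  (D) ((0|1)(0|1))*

Testing sample strings against the DFA:
  '0011' -> accepted
  '11101' -> rejected
  '111' -> rejected
  '11' -> rejected
Checking each option for a counterexample:
  (A) 1*(01*01*)*: ε is rejected by the DFA but matches the regex → eliminated
  (B) 0(0|1)*: agrees with the DFA on all strings of length ≤ 4
  (C) (0|1)*1: '0' is accepted by the DFA but does not match the regex → eliminated
  (D) ((0|1)(0|1))*: ε is rejected by the DFA but matches the regex → eliminated
Only (B) 0(0|1)* is consistent with the DFA.

Final answer: (B) 0(0|1)*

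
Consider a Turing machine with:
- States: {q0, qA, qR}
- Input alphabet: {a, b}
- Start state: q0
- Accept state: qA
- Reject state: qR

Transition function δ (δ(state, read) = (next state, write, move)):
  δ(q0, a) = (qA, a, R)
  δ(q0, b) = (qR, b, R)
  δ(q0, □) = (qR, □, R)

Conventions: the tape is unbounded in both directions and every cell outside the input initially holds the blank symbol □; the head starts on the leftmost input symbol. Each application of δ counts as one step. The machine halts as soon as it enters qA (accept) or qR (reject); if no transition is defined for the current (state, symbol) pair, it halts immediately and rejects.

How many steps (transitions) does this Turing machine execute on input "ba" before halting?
Step 0: [q0]ba (head at position 0)
Step 1: δ(q0, b) = (qR, b, R)  ⊢  b[qR]a (head at position 1)
The machine is in qR, so it halts and rejects.
Number of transitions executed: 1.

Final answer: 1 steps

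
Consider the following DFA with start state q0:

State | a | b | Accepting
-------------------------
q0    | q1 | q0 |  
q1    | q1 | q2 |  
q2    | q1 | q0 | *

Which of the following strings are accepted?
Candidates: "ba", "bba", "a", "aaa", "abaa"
"ba": q0 → q0 → q1; q1 is not accepting → rejected
"bba": q0 → q0 → q0 → q1; q1 is not accepting → rejected
"a": q0 → q1; q1 is not accepting → rejected
"aaa": q0 → q1 → q1 → q1; q1 is not accepting → rejected
"abaa": q0 → q1 → q2 → q1 → q1; q1 is not accepting → rejected

Final answer: None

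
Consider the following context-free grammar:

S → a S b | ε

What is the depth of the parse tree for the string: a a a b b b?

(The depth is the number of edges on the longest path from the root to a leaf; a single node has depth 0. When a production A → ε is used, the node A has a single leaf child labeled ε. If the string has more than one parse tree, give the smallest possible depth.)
The only parse tree applies S → a S b 3 times (once per matching a…b pair) and then S → ε.
The S nodes sit at depths 0, 1, …, 3; the innermost S (depth 3) has the single child ε at depth 4.
The terminal leaves a, b are at depths 1..3, so the longest root-to-leaf path is S → S → … → S → ε with 4 edges.
Depth = 4.

Final answer: 4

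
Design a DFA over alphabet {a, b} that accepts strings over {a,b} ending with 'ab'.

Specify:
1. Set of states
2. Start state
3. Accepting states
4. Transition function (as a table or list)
One valid DFA (any DFA recognizing the same language is acceptable):
States: {q0, q1, q2}
Start: q0
Accepting: {q2}
Transitions (accepting states marked with *):
State | a | b | Accepting
-------------------------
q0    | q1 | q0 |  
q1    | q1 | q2 |  
q2    | q1 | q0 | *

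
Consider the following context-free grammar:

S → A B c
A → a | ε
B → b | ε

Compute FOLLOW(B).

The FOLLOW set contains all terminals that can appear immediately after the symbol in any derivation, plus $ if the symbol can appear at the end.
B occurs in S → A B c, immediately followed by the terminal c. So FOLLOW(B) = {c}.

Final answer: {c}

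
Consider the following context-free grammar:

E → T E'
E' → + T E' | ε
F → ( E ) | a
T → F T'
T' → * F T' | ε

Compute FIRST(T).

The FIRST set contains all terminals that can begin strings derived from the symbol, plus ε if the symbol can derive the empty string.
FIRST(F): F → ( E ) contributes '(' and F → a contributes 'a', so FIRST(F) = {(, a}. F is not nullable.
FIRST(T): T → F T' begins with F, and F is not nullable, so FIRST(T) = FIRST(F) = {(, a}.

Final answer: {(, a}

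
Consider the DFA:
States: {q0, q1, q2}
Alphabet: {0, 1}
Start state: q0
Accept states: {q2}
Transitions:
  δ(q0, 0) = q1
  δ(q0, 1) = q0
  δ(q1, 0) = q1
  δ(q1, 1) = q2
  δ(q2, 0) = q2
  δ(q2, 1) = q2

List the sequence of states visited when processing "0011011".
Starting at q0
Read '0': q0 -> q1
Read '0': q1 -> q1
Read '1': q1 -> q2
Read '1': q2 -> q2
Read '0': q2 -> q2
Read '1': q2 -> q2
Read '1': q2 -> q2

Final answer: q0 -> q1 -> q1 -> q2 -> q2 -> q2 -> q2 -> q2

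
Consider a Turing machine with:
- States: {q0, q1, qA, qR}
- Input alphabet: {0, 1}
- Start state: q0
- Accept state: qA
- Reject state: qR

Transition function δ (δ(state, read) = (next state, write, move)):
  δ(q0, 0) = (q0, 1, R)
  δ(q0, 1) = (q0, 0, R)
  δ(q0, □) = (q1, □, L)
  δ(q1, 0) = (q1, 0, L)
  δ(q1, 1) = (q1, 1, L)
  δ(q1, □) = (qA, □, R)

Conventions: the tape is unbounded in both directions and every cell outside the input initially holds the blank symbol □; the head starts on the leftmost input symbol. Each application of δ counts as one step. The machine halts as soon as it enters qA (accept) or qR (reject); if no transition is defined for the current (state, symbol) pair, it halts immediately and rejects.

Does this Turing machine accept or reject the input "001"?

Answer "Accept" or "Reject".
Step 0: [q0]001 (head at position 0)
Step 1: δ(q0, 0) = (q0, 1, R)  ⊢  1[q0]01 (head at position 1)
Step 2: δ(q0, 0) = (q0, 1, R)  ⊢  11[q0]1 (head at position 2)
Step 3: δ(q0, 1) = (q0, 0, R)  ⊢  110[q0]□ (head at position 3)
Step 4: δ(q0, □) = (q1, □, L)  ⊢  11[q1]0□ (head at position 2)
Step 5: δ(q1, 0) = (q1, 0, L)  ⊢  1[q1]10□ (head at position 1)
Step 6: δ(q1, 1) = (q1, 1, L)  ⊢  [q1]110□ (head at position 0)
Step 7: δ(q1, 1) = (q1, 1, L)  ⊢  [q1]□110□ (head at position -1)
Step 8: δ(q1, □) = (qA, □, R)  ⊢  □[qA]110□ (head at position 0)
The machine is in qA, so it halts and accepts.

Final answer: Accept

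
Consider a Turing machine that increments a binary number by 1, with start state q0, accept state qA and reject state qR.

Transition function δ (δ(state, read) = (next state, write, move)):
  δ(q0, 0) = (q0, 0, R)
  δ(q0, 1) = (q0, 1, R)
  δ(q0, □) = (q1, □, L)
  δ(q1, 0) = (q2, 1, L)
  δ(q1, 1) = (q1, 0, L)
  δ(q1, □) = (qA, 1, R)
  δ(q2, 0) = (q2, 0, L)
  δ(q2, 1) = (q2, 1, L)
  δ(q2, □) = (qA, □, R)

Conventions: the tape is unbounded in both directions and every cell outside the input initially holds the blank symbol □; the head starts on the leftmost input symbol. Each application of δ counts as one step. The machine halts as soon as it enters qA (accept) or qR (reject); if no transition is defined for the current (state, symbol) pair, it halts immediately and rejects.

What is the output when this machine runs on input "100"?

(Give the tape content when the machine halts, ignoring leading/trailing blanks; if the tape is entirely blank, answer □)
Step 0: [q0]100 (head at position 0)
Step 1: δ(q0, 1) = (q0, 1, R)  ⊢  1[q0]00 (head at position 1)
Step 2: δ(q0, 0) = (q0, 0, R)  ⊢  10[q0]0 (head at position 2)
Step 3: δ(q0, 0) = (q0, 0, R)  ⊢  100[q0]□ (head at position 3)
Step 4: δ(q0, □) = (q1, □, L)  ⊢  10[q1]0□ (head at position 2)
Step 5: δ(q1, 0) = (q2, 1, L)  ⊢  1[q2]01□ (head at position 1)
Step 6: δ(q2, 0) = (q2, 0, L)  ⊢  [q2]101□ (head at position 0)
Step 7: δ(q2, 1) = (q2, 1, L)  ⊢  [q2]□101□ (head at position -1)
Step 8: δ(q2, □) = (qA, □, R)  ⊢  □[qA]101□ (head at position 0)
The machine is in qA, so it halts and accepts.
Tape content when halted (ignoring surrounding blanks): 101

Final answer: Output: 101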